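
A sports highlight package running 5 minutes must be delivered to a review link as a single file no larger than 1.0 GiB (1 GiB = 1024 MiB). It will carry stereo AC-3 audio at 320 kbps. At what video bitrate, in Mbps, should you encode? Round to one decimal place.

28.3 Mbps

Budget: 1.0 GiB = 8589.9 Mb.
5 min = 300 s
Total bitrate budget: 8589.9 Mb / 300 s = 28.633 Mbps.
Audio: 320 kbps = 0.320 Mbps.
Video: 28.633 − 0.320 = 28.313 Mbps.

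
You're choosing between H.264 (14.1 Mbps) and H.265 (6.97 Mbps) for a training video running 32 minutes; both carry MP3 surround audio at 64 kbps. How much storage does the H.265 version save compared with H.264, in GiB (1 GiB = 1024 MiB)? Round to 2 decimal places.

1.59 GiB

32 min = 1920 s
Audio: 64 kbps = 0.064 Mbps.
H.264: 14.164 Mbps × 1920 s = 27194.9 Mb = 3.166 GiB.
H.265: 7.034 Mbps × 1920 s = 13505.3 Mb = 1.572 GiB.
Saving: 3.166 − 1.572 = 1.594 GiB.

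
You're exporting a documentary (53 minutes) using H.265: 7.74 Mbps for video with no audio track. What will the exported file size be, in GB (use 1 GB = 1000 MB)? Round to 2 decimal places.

53 min = 3180 s
Total bitrate: 7.74 Mbps.
Stream data: 7.740 Mbps × 3180 s = 24613.2 Mb.
24,613 Mb ÷ 8 = 3,077 MB → 3.077 GB.

3.08 GB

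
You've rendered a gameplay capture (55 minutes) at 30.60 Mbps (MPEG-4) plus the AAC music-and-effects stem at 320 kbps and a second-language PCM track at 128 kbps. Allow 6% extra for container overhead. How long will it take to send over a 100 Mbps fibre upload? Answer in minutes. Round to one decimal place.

18.1 minutes

55 min = 3300 s
Audio total: 320 + 128 = 448 kbps = 0.448 Mbps.
Total bitrate: 31.048 Mbps.
File: 31.048 Mbps × 3300 s = 102458.4 Mb.
With 6% container overhead: ×1.06. → 108605.9 Mb.
At 100 Mbps: 108605.9 / 100 = 1086.1 s ≈ 18.1 minutes.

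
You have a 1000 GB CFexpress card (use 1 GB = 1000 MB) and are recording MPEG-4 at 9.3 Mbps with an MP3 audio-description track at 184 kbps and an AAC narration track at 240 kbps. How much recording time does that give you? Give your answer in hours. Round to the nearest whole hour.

229 hours

Audio total: 184 + 240 = 424 kbps = 0.424 Mbps.
Total bitrate: 9.3 + 0.424 = 9.724 Mbps.
Capacity: 1000 GB = 8,000,000 Mb.
Recording time: 8,000,000 / 9.724 = 822,707 s ≈ 229 hours.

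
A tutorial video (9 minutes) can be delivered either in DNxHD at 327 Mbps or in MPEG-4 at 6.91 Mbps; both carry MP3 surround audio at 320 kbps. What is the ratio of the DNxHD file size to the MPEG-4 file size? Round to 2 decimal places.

9 min = 540 s
Audio: 320 kbps = 0.320 Mbps.
DNxHD: 327.320 Mbps × 540 s = 176752.8 Mb = 20.577 GiB.
MPEG-4: 7.230 Mbps × 540 s = 3904.2 Mb = 0.455 GiB.
Ratio: 20.577 / 0.455 = 45.272.

45.27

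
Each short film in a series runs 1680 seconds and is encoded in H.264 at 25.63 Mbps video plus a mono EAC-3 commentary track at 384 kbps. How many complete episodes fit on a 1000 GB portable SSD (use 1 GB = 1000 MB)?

Audio: 384 kbps = 0.384 Mbps.
Total bitrate: 26.014 Mbps.
Per item: 26.014 Mbps × 1680 s = 43,704 Mb = 5,463 MB.
Capacity: 1000 GB = 8,000,000 Mb; 183.05 items → 183 complete.

183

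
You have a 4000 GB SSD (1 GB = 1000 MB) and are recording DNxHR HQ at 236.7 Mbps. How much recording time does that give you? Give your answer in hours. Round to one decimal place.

Capacity: 4000 GB = 32,000,000 Mb.
Recording time: 32,000,000 / 236.700 = 135,192 s ≈ 37.6 hours.

37.6 hours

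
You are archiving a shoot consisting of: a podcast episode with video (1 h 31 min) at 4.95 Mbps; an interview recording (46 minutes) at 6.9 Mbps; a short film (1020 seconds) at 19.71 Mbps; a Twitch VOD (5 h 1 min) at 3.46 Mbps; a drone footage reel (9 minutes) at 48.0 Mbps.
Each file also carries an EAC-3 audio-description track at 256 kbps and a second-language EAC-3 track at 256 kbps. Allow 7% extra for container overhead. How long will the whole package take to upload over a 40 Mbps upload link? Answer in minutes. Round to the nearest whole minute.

75 minutes

Audio total: 256 + 256 = 512 kbps = 0.512 Mbps.
podcast episode with video: 5.462 Mbps × 5460 s × 1.07 = 31910.1 Mb
interview recording: 7.412 Mbps × 2760 s × 1.07 = 21889.1 Mb
short film: 20.222 Mbps × 1020 s × 1.07 = 22070.3 Mb
Twitch VOD: 3.972 Mbps × 18060 s × 1.07 = 76755.7 Mb
drone footage reel: 48.512 Mbps × 540 s × 1.07 = 28030.2 Mb
Total: 180655.5 Mb = 22581.9 MB.
At 40 Mbps: 180655.5 / 40 = 4516 s ≈ 75.3 minutes.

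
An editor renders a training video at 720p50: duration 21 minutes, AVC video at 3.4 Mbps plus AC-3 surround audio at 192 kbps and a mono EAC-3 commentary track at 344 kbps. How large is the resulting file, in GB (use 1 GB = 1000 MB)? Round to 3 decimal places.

21 min = 1260 s
Audio total: 192 + 344 = 536 kbps = 0.536 Mbps.
Total bitrate: 3.4 + 0.536 = 3.936 Mbps.
Stream data: 3.936 Mbps × 1260 s = 4959.4 Mb.
4,959 Mb ÷ 8 = 619.9 MB → 0.6199 GB.

0.620 GB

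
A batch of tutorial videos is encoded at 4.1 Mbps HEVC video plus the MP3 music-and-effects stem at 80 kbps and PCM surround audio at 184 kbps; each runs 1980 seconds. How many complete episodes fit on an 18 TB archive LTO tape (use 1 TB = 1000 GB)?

Audio total: 80 + 184 = 264 kbps = 0.264 Mbps.
Total bitrate: 4.364 Mbps.
Per item: 4.364 Mbps × 1980 s = 8,641 Mb = 1,080 MB.
Capacity: 18 TB = 144,000,000 Mb; 16665.28 items → 16665 complete.

16665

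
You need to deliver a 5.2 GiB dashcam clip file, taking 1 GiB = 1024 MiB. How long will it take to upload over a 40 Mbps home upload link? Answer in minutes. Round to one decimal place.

18.6 minutes

File: 5.2 GiB = 44667.7 Mb.
At 40 Mbps: 44667.7 / 40 = 1116.7 s ≈ 18.6 minutes.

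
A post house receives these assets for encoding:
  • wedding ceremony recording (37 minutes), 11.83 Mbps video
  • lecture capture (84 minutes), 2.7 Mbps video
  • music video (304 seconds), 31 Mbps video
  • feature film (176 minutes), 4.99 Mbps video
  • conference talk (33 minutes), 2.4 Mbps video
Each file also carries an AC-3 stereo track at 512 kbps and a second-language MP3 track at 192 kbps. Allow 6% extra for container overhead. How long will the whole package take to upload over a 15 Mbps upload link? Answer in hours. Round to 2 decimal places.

2.37 hours

Audio total: 512 + 192 = 704 kbps = 0.704 Mbps.
wedding ceremony recording: 12.534 Mbps × 2220 s × 1.06 = 29495.0 Mb
lecture capture: 3.404 Mbps × 5040 s × 1.06 = 18185.5 Mb
music video: 31.704 Mbps × 304 s × 1.06 = 10216.3 Mb
feature film: 5.694 Mbps × 10560 s × 1.06 = 63736.4 Mb
conference talk: 3.104 Mbps × 1980 s × 1.06 = 6514.7 Mb
Total: 128147.9 Mb = 16018.5 MB.
At 15 Mbps: 128147.9 / 15 = 8543 s ≈ 2.37 hours.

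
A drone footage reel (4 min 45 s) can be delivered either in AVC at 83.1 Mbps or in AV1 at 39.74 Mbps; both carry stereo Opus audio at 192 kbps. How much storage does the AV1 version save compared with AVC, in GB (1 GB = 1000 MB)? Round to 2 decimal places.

4 min 45 s = 285 s
Audio: 192 kbps = 0.192 Mbps.
AVC: 83.292 Mbps × 285 s = 23738.2 Mb = 2.967 GB.
AV1: 39.932 Mbps × 285 s = 11380.6 Mb = 1.423 GB.
Saving: 2.967 − 1.423 = 1.545 GB.

1.54 GB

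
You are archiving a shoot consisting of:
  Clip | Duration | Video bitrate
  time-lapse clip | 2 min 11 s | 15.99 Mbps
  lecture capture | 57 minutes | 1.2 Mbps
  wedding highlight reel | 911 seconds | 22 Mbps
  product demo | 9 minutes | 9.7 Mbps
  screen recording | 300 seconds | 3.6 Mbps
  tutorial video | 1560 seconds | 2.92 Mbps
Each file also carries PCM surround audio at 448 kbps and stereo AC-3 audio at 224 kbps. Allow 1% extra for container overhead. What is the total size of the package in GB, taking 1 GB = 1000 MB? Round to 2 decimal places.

Audio total: 448 + 224 = 672 kbps = 0.672 Mbps.
time-lapse clip: 16.662 Mbps × 131 s × 1.01 = 2204.5 Mb
lecture capture: 1.872 Mbps × 3420 s × 1.01 = 6466.3 Mb
wedding highlight reel: 22.672 Mbps × 911 s × 1.01 = 20860.7 Mb
product demo: 10.372 Mbps × 540 s × 1.01 = 5656.9 Mb
screen recording: 4.272 Mbps × 300 s × 1.01 = 1294.4 Mb
tutorial video: 3.592 Mbps × 1560 s × 1.01 = 5659.6 Mb
Total: 42142.4 Mb = 5267.8 MB.
= 5.268 GB.

5.27 GB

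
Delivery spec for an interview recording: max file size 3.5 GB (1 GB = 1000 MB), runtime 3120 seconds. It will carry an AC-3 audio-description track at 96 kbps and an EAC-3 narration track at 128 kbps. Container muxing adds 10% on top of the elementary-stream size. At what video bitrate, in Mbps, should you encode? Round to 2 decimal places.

Budget: 3.5 GB = 28000.0 Mb.
Stream payload after overhead: 28000.0 / 1.10 = 25454.5 Mb.
Total bitrate budget: 25454.5 Mb / 3120 s = 8.159 Mbps.
Audio total: 96 + 128 = 224 kbps = 0.224 Mbps.
Video: 8.159 − 0.224 = 7.935 Mbps.

7.93 Mbps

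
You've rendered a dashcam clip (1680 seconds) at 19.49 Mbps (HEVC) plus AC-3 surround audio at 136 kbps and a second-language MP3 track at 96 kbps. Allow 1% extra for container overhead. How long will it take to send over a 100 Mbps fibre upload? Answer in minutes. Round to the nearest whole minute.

6 minutes

Audio total: 136 + 96 = 232 kbps = 0.232 Mbps.
Total bitrate: 19.722 Mbps.
File: 19.722 Mbps × 1680 s = 33133.0 Mb.
With 1% container overhead: ×1.01. → 33464.3 Mb.
At 100 Mbps: 33464.3 / 100 = 334.6 s ≈ 5.58 minutes.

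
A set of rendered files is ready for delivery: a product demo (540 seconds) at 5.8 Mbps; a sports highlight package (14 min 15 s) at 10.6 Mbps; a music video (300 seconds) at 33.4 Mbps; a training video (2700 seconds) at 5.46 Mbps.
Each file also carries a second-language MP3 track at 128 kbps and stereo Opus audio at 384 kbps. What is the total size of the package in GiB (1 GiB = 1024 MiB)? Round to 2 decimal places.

4.56 GiB

Audio total: 128 + 384 = 512 kbps = 0.512 Mbps.
product demo: 6.312 Mbps × 540 s = 3408.5 Mb
sports highlight package: 11.112 Mbps × 855 s = 9500.8 Mb
music video: 33.912 Mbps × 300 s = 10173.6 Mb
training video: 5.972 Mbps × 2700 s = 16124.4 Mb
Total: 39207.2 Mb = 4900.9 MB.
= 4.564 GiB.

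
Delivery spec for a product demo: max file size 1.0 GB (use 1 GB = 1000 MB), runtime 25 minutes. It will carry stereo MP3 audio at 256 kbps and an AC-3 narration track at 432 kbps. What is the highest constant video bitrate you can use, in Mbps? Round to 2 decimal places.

Budget: 1.0 GB = 8000.0 Mb.
25 min = 1500 s
Total bitrate budget: 8000.0 Mb / 1500 s = 5.333 Mbps.
Audio total: 256 + 432 = 688 kbps = 0.688 Mbps.
Video: 5.333 − 0.688 = 4.645 Mbps.

4.65 Mbps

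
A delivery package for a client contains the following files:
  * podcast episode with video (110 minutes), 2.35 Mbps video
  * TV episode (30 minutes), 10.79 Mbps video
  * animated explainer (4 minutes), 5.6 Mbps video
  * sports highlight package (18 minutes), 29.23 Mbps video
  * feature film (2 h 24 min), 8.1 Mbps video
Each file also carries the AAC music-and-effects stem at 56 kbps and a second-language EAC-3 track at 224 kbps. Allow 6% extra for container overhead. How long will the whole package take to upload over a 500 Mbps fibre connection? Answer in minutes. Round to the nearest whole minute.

5 minutes

Audio total: 56 + 224 = 280 kbps = 0.280 Mbps.
podcast episode with video: 2.630 Mbps × 6600 s × 1.06 = 18399.5 Mb
TV episode: 11.070 Mbps × 1800 s × 1.06 = 21121.6 Mb
animated explainer: 5.880 Mbps × 240 s × 1.06 = 1495.9 Mb
sports highlight package: 29.510 Mbps × 1080 s × 1.06 = 33783.0 Mb
feature film: 8.380 Mbps × 8640 s × 1.06 = 76747.4 Mb
Total: 151547.4 Mb = 18943.4 MB.
At 500 Mbps: 151547.4 / 500 = 303 s ≈ 5.05 minutes.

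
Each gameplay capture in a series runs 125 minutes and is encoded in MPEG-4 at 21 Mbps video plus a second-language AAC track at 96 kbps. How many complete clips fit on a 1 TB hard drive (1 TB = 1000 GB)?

50

125 min = 7500 s
Audio: 96 kbps = 0.096 Mbps.
Total bitrate: 21.096 Mbps.
Per item: 21.096 Mbps × 7500 s = 158,220 Mb = 19,778 MB.
Capacity: 1 TB = 8,000,000 Mb; 50.56 items → 50 complete.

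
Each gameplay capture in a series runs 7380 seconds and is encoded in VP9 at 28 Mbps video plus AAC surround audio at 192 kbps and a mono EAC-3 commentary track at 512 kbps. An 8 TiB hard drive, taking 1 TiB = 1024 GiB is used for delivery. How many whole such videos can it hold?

332

Audio total: 192 + 512 = 704 kbps = 0.704 Mbps.
Total bitrate: 28.704 Mbps.
Per item: 28.704 Mbps × 7380 s = 211,836 Mb = 26,479 MB.
Capacity: 8 TiB = 70,368,744 Mb; 332.19 items → 332 complete.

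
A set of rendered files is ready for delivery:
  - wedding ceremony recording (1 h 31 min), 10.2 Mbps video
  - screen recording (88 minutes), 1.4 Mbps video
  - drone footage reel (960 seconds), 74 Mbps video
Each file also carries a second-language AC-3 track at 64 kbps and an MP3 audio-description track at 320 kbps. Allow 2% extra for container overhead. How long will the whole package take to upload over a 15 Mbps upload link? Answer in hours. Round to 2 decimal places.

Audio total: 64 + 320 = 384 kbps = 0.384 Mbps.
wedding ceremony recording: 10.584 Mbps × 5460 s × 1.02 = 58944.4 Mb
screen recording: 1.784 Mbps × 5280 s × 1.02 = 9607.9 Mb
drone footage reel: 74.384 Mbps × 960 s × 1.02 = 72836.8 Mb
Total: 141389.1 Mb = 17673.6 MB.
At 15 Mbps: 141389.1 / 15 = 9426 s ≈ 2.62 hours.

2.62 hours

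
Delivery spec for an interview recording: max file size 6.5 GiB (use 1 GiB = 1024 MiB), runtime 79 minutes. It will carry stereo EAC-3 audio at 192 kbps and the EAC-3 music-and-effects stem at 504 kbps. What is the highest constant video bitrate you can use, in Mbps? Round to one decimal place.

11.1 Mbps

Budget: 6.5 GiB = 55834.6 Mb.
79 min = 4740 s
Total bitrate budget: 55834.6 Mb / 4740 s = 11.779 Mbps.
Audio total: 192 + 504 = 696 kbps = 0.696 Mbps.
Video: 11.779 − 0.696 = 11.083 Mbps.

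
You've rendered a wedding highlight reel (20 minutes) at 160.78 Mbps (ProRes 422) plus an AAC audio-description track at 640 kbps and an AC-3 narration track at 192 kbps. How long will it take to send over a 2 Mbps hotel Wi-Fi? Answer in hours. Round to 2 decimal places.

20 min = 1200 s
Audio total: 640 + 192 = 832 kbps = 0.832 Mbps.
Total bitrate: 161.612 Mbps.
File: 161.612 Mbps × 1200 s = 193934.4 Mb.
At 2 Mbps: 193934.4 / 2 = 96967.2 s ≈ 26.9 hours.

26.94 hours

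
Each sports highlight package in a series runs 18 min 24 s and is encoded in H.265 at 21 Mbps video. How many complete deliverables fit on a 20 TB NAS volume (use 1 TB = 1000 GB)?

18 min 24 s = 1104 s
Per item: 21.000 Mbps × 1104 s = 23,184 Mb = 2,898 MB.
Capacity: 20 TB = 160,000,000 Mb; 6901.31 items → 6901 complete.

6901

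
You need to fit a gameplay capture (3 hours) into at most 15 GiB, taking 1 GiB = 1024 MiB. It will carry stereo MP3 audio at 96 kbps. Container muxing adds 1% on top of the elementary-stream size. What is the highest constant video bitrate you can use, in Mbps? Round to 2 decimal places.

11.72 Mbps

Budget: 15 GiB = 128849.0 Mb.
Stream payload after overhead: 128849.0 / 1.01 = 127573.3 Mb.
3 h = 10800 s
Total bitrate budget: 127573.3 Mb / 10800 s = 11.812 Mbps.
Audio: 96 kbps = 0.096 Mbps.
Video: 11.812 − 0.096 = 11.716 Mbps.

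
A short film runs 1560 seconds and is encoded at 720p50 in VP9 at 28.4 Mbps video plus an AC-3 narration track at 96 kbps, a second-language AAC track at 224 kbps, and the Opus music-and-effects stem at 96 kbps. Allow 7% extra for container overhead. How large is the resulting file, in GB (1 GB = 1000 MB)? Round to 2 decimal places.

6.01 GB

Audio total: 96 + 224 + 96 = 416 kbps = 0.416 Mbps.
Total bitrate: 28.4 + 0.416 = 28.816 Mbps.
Stream data: 28.816 Mbps × 1560 s = 44953.0 Mb.
With 7% container overhead: ×1.07.
48,100 Mb ÷ 8 = 6,012 MB → 6.012 GB.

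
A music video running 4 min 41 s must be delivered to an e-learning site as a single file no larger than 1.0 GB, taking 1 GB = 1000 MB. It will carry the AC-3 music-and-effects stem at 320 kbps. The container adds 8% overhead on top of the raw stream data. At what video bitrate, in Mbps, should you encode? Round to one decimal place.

26.0 Mbps

Budget: 1.0 GB = 8000.0 Mb.
Stream payload after overhead: 8000.0 / 1.08 = 7407.4 Mb.
4 min 41 s = 281 s
Total bitrate budget: 7407.4 Mb / 281 s = 26.361 Mbps.
Audio: 320 kbps = 0.320 Mbps.
Video: 26.361 − 0.320 = 26.041 Mbps.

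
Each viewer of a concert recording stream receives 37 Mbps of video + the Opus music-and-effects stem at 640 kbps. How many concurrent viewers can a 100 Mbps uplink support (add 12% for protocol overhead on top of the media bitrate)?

2

Audio: 640 kbps = 0.640 Mbps.
Per-viewer media rate: 37.640 Mbps.
On the wire with 12% overhead: 42.157 Mbps.
100 Mbps = 100.0 Mbps; 100.0 / 42.157 = 2.37 → 2 viewers.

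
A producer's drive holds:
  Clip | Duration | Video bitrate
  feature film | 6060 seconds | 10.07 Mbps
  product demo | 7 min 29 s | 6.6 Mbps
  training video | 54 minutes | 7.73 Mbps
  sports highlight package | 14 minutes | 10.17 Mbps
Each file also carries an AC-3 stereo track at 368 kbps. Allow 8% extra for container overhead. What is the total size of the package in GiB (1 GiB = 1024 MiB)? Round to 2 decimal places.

12.76 GiB

Audio: 368 kbps = 0.368 Mbps.
feature film: 10.438 Mbps × 6060 s × 1.08 = 68314.6 Mb
product demo: 6.968 Mbps × 449 s × 1.08 = 3378.9 Mb
training video: 8.098 Mbps × 3240 s × 1.08 = 28336.5 Mb
sports highlight package: 10.538 Mbps × 840 s × 1.08 = 9560.1 Mb
Total: 109590.1 Mb = 13698.8 MB.
= 12.76 GiB.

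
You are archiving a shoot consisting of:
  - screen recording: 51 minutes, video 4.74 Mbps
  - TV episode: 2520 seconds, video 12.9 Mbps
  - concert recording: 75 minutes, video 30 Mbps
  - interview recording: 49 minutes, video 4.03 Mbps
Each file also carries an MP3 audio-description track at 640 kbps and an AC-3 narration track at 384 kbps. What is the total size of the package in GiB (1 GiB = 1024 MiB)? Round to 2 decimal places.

Audio total: 640 + 384 = 1024 kbps = 1.024 Mbps.
screen recording: 5.764 Mbps × 3060 s = 17637.8 Mb
TV episode: 13.924 Mbps × 2520 s = 35088.5 Mb
concert recording: 31.024 Mbps × 4500 s = 139608.0 Mb
interview recording: 5.054 Mbps × 2940 s = 14858.8 Mb
Total: 207193.1 Mb = 25899.1 MB.
= 24.12 GiB.

24.12 GiB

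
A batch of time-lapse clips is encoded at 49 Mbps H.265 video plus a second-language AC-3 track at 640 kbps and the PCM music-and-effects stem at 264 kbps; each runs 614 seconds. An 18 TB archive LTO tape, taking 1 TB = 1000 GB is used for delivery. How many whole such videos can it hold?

Audio total: 640 + 264 = 904 kbps = 0.904 Mbps.
Total bitrate: 49.904 Mbps.
Per item: 49.904 Mbps × 614 s = 30,641 Mb = 3,830 MB.
Capacity: 18 TB = 144,000,000 Mb; 4699.58 items → 4699 complete.

4699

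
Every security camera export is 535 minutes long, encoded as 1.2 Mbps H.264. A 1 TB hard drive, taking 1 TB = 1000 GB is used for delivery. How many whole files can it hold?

207

535 min = 32100 s
Per item: 1.200 Mbps × 32100 s = 38,520 Mb = 4,815 MB.
Capacity: 1 TB = 8,000,000 Mb; 207.68 items → 207 complete.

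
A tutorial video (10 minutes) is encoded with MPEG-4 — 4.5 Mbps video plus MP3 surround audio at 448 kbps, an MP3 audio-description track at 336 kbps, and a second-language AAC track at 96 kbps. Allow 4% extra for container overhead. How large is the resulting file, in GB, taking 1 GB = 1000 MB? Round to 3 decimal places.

0.420 GB

10 min = 600 s
Audio total: 448 + 336 + 96 = 880 kbps = 0.880 Mbps.
Total bitrate: 4.5 + 0.880 = 5.380 Mbps.
Stream data: 5.380 Mbps × 600 s = 3228.0 Mb.
With 4% container overhead: ×1.04.
3,357 Mb ÷ 8 = 419.6 MB → 0.4196 GB.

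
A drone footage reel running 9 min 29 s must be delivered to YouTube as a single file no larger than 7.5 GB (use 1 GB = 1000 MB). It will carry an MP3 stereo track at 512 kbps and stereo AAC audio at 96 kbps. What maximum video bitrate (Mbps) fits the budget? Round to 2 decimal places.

Budget: 7.5 GB = 60000.0 Mb.
9 min 29 s = 569 s
Total bitrate budget: 60000.0 Mb / 569 s = 105.448 Mbps.
Audio total: 512 + 96 = 608 kbps = 0.608 Mbps.
Video: 105.448 − 0.608 = 104.840 Mbps.

104.84 Mbps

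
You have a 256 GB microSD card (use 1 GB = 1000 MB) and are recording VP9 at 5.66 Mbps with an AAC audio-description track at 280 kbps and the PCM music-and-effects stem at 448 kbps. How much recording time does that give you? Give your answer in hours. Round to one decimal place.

89.1 hours

Audio total: 280 + 448 = 728 kbps = 0.728 Mbps.
Total bitrate: 5.66 + 0.728 = 6.388 Mbps.
Capacity: 256 GB = 2,048,000 Mb.
Recording time: 2,048,000 / 6.388 = 320,601 s ≈ 89.1 hours.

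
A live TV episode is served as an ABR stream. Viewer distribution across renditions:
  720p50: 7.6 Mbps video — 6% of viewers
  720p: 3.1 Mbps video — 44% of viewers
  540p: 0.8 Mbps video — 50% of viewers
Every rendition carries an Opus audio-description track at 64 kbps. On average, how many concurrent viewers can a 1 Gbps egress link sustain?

Audio: 64 kbps = 0.064 Mbps.
Average per-viewer bitrate: 0.06×7.664 + 0.44×3.164 + 0.50×0.864 = 2.284 Mbps.
1 Gbps = 1,000 Mbps; 1,000 / 2.284 = 437.83 → 437.

437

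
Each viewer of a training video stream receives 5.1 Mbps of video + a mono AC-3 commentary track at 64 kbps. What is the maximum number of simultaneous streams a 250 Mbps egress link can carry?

48

Audio: 64 kbps = 0.064 Mbps.
Per-viewer media rate: 5.164 Mbps.
250 Mbps = 250.0 Mbps; 250.0 / 5.164 = 48.41 → 48 viewers.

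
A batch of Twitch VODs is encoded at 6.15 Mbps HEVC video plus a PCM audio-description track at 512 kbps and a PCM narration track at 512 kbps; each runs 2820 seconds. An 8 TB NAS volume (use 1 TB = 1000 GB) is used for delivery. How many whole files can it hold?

3163

Audio total: 512 + 512 = 1024 kbps = 1.024 Mbps.
Total bitrate: 7.174 Mbps.
Per item: 7.174 Mbps × 2820 s = 20,231 Mb = 2,529 MB.
Capacity: 8 TB = 64,000,000 Mb; 3163.51 items → 3163 complete.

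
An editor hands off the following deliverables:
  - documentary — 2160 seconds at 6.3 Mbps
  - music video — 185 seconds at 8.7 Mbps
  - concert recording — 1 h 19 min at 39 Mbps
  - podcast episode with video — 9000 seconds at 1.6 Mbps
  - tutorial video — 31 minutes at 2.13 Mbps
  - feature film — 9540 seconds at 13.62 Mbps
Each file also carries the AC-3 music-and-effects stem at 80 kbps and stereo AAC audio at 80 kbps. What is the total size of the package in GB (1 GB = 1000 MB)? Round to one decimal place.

44.1 GB

Audio total: 80 + 80 = 160 kbps = 0.160 Mbps.
documentary: 6.460 Mbps × 2160 s = 13953.6 Mb
music video: 8.860 Mbps × 185 s = 1639.1 Mb
concert recording: 39.160 Mbps × 4740 s = 185618.4 Mb
podcast episode with video: 1.760 Mbps × 9000 s = 15840.0 Mb
tutorial video: 2.290 Mbps × 1860 s = 4259.4 Mb
feature film: 13.780 Mbps × 9540 s = 131461.2 Mb
Total: 352771.7 Mb = 44096.5 MB.
= 44.10 GB.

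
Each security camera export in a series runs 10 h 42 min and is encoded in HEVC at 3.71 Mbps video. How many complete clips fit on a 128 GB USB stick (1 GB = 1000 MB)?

10 h 42 min = 642 min = 38520 s
Per item: 3.710 Mbps × 38520 s = 142,909 Mb = 17,864 MB.
Capacity: 128 GB = 1,024,000 Mb; 7.17 items → 7 complete.

7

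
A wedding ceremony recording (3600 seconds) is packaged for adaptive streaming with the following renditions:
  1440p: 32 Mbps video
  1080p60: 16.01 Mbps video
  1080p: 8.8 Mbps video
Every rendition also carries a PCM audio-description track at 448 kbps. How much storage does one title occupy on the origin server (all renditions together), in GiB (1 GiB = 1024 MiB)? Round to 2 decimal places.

Audio: 448 kbps = 0.448 Mbps.
Sum of rendition bitrates: (32+0.448) + (16.01+0.448) + (8.8+0.448) = 58.154 Mbps.
× 3600 s = 209,354 Mb = 26,169 MB = 24.37 GiB.

24.37 GiB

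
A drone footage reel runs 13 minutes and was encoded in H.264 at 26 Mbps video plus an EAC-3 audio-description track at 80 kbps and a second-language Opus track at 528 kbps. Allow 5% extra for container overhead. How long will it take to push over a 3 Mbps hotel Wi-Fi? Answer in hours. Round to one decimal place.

13 min = 780 s
Audio total: 80 + 528 = 608 kbps = 0.608 Mbps.
Total bitrate: 26.608 Mbps.
File: 26.608 Mbps × 780 s = 20754.2 Mb.
With 5% container overhead: ×1.05. → 21792.0 Mb.
At 3 Mbps: 21792.0 / 3 = 7264.0 s ≈ 2.02 hours.

2.0 hours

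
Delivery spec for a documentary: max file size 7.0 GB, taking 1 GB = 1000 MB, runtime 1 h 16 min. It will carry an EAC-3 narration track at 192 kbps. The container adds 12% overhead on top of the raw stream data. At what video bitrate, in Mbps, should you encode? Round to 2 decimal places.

Budget: 7.0 GB = 56000.0 Mb.
Stream payload after overhead: 56000.0 / 1.12 = 50000.0 Mb.
1 h 16 min = 76 min = 4560 s
Total bitrate budget: 50000.0 Mb / 4560 s = 10.965 Mbps.
Audio: 192 kbps = 0.192 Mbps.
Video: 10.965 − 0.192 = 10.773 Mbps.

10.77 Mbps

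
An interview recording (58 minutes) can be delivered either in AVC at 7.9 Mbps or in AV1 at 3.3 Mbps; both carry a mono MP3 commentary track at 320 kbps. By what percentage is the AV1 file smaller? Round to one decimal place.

58 min = 3480 s
Audio: 320 kbps = 0.320 Mbps.
AVC: 8.220 Mbps × 3480 s = 28605.6 Mb = 3.576 GB.
AV1: 3.620 Mbps × 3480 s = 12597.6 Mb = 1.575 GB.
Reduction: (1 − 1.575/3.576) × 100 = 55.96%.

56.0%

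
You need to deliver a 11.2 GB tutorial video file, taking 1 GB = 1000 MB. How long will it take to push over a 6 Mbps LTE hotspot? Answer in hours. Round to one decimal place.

File: 11.2 GB = 89600.0 Mb.
At 6 Mbps: 89600.0 / 6 = 14933.3 s ≈ 4.15 hours.

4.1 hours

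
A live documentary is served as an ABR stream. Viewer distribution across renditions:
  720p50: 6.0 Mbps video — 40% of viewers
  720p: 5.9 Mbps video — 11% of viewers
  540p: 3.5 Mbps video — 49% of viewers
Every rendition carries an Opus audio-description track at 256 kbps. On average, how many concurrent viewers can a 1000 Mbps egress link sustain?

Audio: 256 kbps = 0.256 Mbps.
Average per-viewer bitrate: 0.40×6.256 + 0.11×6.156 + 0.49×3.756 = 5.020 Mbps.
1000 Mbps = 1,000 Mbps; 1,000 / 5.020 = 199.20 → 199.

199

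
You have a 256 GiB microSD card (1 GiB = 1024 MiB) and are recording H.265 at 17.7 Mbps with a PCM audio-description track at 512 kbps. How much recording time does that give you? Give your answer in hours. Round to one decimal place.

33.5 hours

Audio: 512 kbps = 0.512 Mbps.
Total bitrate: 17.7 + 0.512 = 18.212 Mbps.
Capacity: 256 GiB = 2,199,023 Mb.
Recording time: 2,199,023 / 18.212 = 120,746 s ≈ 33.5 hours.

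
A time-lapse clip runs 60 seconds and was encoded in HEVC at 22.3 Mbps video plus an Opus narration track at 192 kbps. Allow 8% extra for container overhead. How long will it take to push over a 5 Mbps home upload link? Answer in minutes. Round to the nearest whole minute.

Audio: 192 kbps = 0.192 Mbps.
Total bitrate: 22.492 Mbps.
File: 22.492 Mbps × 60 s = 1349.5 Mb.
With 8% container overhead: ×1.08. → 1457.5 Mb.
At 5 Mbps: 1457.5 / 5 = 291.5 s ≈ 4.86 minutes.

5 minutes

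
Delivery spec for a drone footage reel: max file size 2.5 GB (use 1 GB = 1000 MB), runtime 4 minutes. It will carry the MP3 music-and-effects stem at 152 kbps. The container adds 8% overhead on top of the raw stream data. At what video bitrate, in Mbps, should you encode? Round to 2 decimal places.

77.01 Mbps

Budget: 2.5 GB = 20000.0 Mb.
Stream payload after overhead: 20000.0 / 1.08 = 18518.5 Mb.
4 min = 240 s
Total bitrate budget: 18518.5 Mb / 240 s = 77.160 Mbps.
Audio: 152 kbps = 0.152 Mbps.
Video: 77.160 − 0.152 = 77.008 Mbps.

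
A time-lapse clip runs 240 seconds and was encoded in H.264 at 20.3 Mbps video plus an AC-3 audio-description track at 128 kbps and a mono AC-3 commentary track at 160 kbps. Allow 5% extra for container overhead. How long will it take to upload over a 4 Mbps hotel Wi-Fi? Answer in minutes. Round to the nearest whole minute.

Audio total: 128 + 160 = 288 kbps = 0.288 Mbps.
Total bitrate: 20.588 Mbps.
File: 20.588 Mbps × 240 s = 4941.1 Mb.
With 5% container overhead: ×1.05. → 5188.2 Mb.
At 4 Mbps: 5188.2 / 4 = 1297.0 s ≈ 21.6 minutes.

22 minutes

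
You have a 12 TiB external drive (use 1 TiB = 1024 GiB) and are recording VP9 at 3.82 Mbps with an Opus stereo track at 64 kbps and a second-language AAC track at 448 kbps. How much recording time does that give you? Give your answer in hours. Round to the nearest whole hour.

Audio total: 64 + 448 = 512 kbps = 0.512 Mbps.
Total bitrate: 3.82 + 0.512 = 4.332 Mbps.
Capacity: 12 TiB = 105,553,116 Mb.
Recording time: 105,553,116 / 4.332 = 24,365,909 s ≈ 6,768 hours.

6768 hours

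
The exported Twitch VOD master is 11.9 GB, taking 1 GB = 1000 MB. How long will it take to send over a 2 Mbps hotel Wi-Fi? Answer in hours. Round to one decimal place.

File: 11.9 GB = 95200.0 Mb.
At 2 Mbps: 95200.0 / 2 = 47600.0 s ≈ 13.2 hours.

13.2 hours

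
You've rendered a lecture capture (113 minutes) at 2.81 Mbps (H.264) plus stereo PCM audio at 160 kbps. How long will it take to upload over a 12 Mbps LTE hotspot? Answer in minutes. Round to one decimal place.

113 min = 6780 s
Audio: 160 kbps = 0.160 Mbps.
Total bitrate: 2.970 Mbps.
File: 2.970 Mbps × 6780 s = 20136.6 Mb.
At 12 Mbps: 20136.6 / 12 = 1678.0 s ≈ 28 minutes.

28.0 minutes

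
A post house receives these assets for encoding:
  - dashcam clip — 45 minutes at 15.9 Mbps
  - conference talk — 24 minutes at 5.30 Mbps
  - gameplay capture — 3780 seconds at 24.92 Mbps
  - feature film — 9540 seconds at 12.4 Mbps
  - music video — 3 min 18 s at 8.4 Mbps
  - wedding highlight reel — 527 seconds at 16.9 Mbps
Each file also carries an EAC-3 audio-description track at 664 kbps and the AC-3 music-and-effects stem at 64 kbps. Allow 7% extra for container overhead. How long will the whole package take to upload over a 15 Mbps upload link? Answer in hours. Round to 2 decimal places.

5.68 hours

Audio total: 664 + 64 = 728 kbps = 0.728 Mbps.
dashcam clip: 16.628 Mbps × 2700 s × 1.07 = 48038.3 Mb
conference talk: 6.028 Mbps × 1440 s × 1.07 = 9287.9 Mb
gameplay capture: 25.648 Mbps × 3780 s × 1.07 = 103735.9 Mb
feature film: 13.128 Mbps × 9540 s × 1.07 = 134008.0 Mb
music video: 9.128 Mbps × 198 s × 1.07 = 1933.9 Mb
wedding highlight reel: 17.628 Mbps × 527 s × 1.07 = 9940.3 Mb
Total: 306944.2 Mb = 38368.0 MB.
At 15 Mbps: 306944.2 / 15 = 20463 s ≈ 5.68 hours.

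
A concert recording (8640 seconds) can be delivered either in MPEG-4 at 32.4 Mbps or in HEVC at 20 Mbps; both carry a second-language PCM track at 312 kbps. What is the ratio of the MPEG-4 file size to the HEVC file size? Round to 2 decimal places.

1.61

Audio: 312 kbps = 0.312 Mbps.
MPEG-4: 32.712 Mbps × 8640 s = 282631.7 Mb = 32.903 GiB.
HEVC: 20.312 Mbps × 8640 s = 175495.7 Mb = 20.430 GiB.
Ratio: 32.903 / 20.430 = 1.610.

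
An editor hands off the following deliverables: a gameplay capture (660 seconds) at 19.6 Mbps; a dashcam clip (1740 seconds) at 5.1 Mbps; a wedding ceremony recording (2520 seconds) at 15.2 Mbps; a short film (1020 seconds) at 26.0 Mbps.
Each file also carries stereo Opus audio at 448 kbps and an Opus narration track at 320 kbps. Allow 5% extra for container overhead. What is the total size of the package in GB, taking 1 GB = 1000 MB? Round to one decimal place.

Audio total: 448 + 320 = 768 kbps = 0.768 Mbps.
gameplay capture: 20.368 Mbps × 660 s × 1.05 = 14115.0 Mb
dashcam clip: 5.868 Mbps × 1740 s × 1.05 = 10720.8 Mb
wedding ceremony recording: 15.968 Mbps × 2520 s × 1.05 = 42251.3 Mb
short film: 26.768 Mbps × 1020 s × 1.05 = 28668.5 Mb
Total: 95755.7 Mb = 11969.5 MB.
= 11.97 GB.

12.0 GB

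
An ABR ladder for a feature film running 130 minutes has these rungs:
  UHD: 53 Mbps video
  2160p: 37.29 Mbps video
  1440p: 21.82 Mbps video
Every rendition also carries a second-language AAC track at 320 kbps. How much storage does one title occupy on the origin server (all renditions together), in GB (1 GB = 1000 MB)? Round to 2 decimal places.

110.24 GB

130 min = 7800 s
Audio: 320 kbps = 0.320 Mbps.
Sum of rendition bitrates: (53+0.320) + (37.29+0.320) + (21.82+0.320) = 113.070 Mbps.
× 7800 s = 881,946 Mb = 110,243 MB = 110.2 GB.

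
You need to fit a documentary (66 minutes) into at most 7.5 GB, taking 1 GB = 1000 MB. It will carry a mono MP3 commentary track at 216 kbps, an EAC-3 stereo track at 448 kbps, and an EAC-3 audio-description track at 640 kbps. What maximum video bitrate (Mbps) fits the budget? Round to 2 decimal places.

Budget: 7.5 GB = 60000.0 Mb.
66 min = 3960 s
Total bitrate budget: 60000.0 Mb / 3960 s = 15.152 Mbps.
Audio total: 216 + 448 + 640 = 1304 kbps = 1.304 Mbps.
Video: 15.152 − 1.304 = 13.848 Mbps.

13.85 Mbps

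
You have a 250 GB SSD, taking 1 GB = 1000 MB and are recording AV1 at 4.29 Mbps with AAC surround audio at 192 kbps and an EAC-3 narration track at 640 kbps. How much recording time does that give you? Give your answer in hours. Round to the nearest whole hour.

108 hours

Audio total: 192 + 640 = 832 kbps = 0.832 Mbps.
Total bitrate: 4.29 + 0.832 = 5.122 Mbps.
Capacity: 250 GB = 2,000,000 Mb.
Recording time: 2,000,000 / 5.122 = 390,472 s ≈ 108 hours.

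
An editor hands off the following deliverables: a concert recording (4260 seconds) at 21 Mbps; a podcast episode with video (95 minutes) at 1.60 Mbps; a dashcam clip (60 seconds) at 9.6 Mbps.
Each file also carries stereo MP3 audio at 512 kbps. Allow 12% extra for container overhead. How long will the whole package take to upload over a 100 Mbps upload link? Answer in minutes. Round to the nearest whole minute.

19 minutes

Audio: 512 kbps = 0.512 Mbps.
concert recording: 21.512 Mbps × 4260 s × 1.12 = 102638.1 Mb
podcast episode with video: 2.112 Mbps × 5700 s × 1.12 = 13483.0 Mb
dashcam clip: 10.112 Mbps × 60 s × 1.12 = 679.5 Mb
Total: 116800.6 Mb = 14600.1 MB.
At 100 Mbps: 116800.6 / 100 = 1168 s ≈ 19.5 minutes.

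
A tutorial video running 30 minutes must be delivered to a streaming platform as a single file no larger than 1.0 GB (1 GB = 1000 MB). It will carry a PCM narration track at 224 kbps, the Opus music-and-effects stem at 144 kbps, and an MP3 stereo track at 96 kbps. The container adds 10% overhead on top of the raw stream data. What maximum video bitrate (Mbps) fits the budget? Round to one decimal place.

3.6 Mbps

Budget: 1.0 GB = 8000.0 Mb.
Stream payload after overhead: 8000.0 / 1.10 = 7272.7 Mb.
30 min = 1800 s
Total bitrate budget: 7272.7 Mb / 1800 s = 4.040 Mbps.
Audio total: 224 + 144 + 96 = 464 kbps = 0.464 Mbps.
Video: 4.040 − 0.464 = 3.576 Mbps.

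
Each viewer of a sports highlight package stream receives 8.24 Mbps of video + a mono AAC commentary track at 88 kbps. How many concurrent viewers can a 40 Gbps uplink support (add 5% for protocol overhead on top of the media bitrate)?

Audio: 88 kbps = 0.088 Mbps.
Per-viewer media rate: 8.328 Mbps.
On the wire with 5% overhead: 8.744 Mbps.
40 Gbps = 40,000 Mbps; 40,000 / 8.744 = 4574.36 → 4574 viewers.

4574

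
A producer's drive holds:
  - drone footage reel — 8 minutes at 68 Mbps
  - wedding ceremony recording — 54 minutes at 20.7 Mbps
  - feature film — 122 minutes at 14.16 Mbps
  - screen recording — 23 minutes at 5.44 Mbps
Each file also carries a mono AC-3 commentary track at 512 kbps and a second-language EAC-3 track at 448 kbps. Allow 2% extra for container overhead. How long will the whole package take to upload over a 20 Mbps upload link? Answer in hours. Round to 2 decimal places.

3.16 hours

Audio total: 512 + 448 = 960 kbps = 0.960 Mbps.
drone footage reel: 68.960 Mbps × 480 s × 1.02 = 33762.8 Mb
wedding ceremony recording: 21.660 Mbps × 3240 s × 1.02 = 71582.0 Mb
feature film: 15.120 Mbps × 7320 s × 1.02 = 112892.0 Mb
screen recording: 6.400 Mbps × 1380 s × 1.02 = 9008.6 Mb
Total: 227245.4 Mb = 28405.7 MB.
At 20 Mbps: 227245.4 / 20 = 11362 s ≈ 3.16 hours.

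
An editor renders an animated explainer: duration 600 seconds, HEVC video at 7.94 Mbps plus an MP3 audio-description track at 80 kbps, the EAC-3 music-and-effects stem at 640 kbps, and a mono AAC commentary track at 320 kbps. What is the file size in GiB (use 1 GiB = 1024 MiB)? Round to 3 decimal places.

0.627 GiB

Audio total: 80 + 640 + 320 = 1040 kbps = 1.040 Mbps.
Total bitrate: 7.94 + 1.040 = 8.980 Mbps.
Stream data: 8.980 Mbps × 600 s = 5388.0 Mb.
5,388 Mb = 673,500,000 bytes ÷ 1,073,741,824 = 0.6272 GiB.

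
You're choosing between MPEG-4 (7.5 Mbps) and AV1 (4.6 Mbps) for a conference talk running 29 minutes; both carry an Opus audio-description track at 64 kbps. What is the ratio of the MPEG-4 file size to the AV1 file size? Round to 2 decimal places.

29 min = 1740 s
Audio: 64 kbps = 0.064 Mbps.
MPEG-4: 7.564 Mbps × 1740 s = 13161.4 Mb = 1.645 GB.
AV1: 4.664 Mbps × 1740 s = 8115.4 Mb = 1.014 GB.
Ratio: 1.645 / 1.014 = 1.622.

1.62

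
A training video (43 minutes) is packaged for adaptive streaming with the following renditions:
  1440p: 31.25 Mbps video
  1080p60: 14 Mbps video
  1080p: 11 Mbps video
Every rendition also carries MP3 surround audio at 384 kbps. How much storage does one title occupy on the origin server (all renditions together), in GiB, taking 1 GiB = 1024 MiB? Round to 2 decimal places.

43 min = 2580 s
Audio: 384 kbps = 0.384 Mbps.
Sum of rendition bitrates: (31.25+0.384) + (14+0.384) + (11+0.384) = 57.402 Mbps.
× 2580 s = 148,097 Mb = 18,512 MB = 17.24 GiB.

17.24 GiB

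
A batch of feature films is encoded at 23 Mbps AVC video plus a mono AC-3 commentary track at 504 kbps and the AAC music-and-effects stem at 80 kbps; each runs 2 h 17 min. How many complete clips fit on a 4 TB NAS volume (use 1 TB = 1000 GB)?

2 h 17 min = 137 min = 8220 s
Audio total: 504 + 80 = 584 kbps = 0.584 Mbps.
Total bitrate: 23.584 Mbps.
Per item: 23.584 Mbps × 8220 s = 193,860 Mb = 24,233 MB.
Capacity: 4 TB = 32,000,000 Mb; 165.07 items → 165 complete.

165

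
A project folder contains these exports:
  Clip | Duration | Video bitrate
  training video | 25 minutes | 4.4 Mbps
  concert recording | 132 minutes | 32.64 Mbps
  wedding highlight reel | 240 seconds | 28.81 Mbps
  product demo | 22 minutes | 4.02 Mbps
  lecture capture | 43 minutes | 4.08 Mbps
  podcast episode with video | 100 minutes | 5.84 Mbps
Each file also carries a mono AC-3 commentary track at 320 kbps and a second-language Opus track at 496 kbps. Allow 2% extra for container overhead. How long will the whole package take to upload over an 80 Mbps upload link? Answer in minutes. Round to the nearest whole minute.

72 minutes

Audio total: 320 + 496 = 816 kbps = 0.816 Mbps.
training video: 5.216 Mbps × 1500 s × 1.02 = 7980.5 Mb
concert recording: 33.456 Mbps × 7920 s × 1.02 = 270271.0 Mb
wedding highlight reel: 29.626 Mbps × 240 s × 1.02 = 7252.4 Mb
product demo: 4.836 Mbps × 1320 s × 1.02 = 6511.2 Mb
lecture capture: 4.896 Mbps × 2580 s × 1.02 = 12884.3 Mb
podcast episode with video: 6.656 Mbps × 6000 s × 1.02 = 40734.7 Mb
Total: 345634.1 Mb = 43204.3 MB.
At 80 Mbps: 345634.1 / 80 = 4320 s ≈ 72 minutes.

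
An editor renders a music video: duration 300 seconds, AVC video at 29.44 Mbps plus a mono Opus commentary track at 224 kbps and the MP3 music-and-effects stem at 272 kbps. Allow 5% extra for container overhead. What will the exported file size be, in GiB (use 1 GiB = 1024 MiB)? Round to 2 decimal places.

Audio total: 224 + 272 = 496 kbps = 0.496 Mbps.
Total bitrate: 29.44 + 0.496 = 29.936 Mbps.
Stream data: 29.936 Mbps × 300 s = 8980.8 Mb.
With 5% container overhead: ×1.05.
9,430 Mb = 1,178,730,000 bytes ÷ 1,073,741,824 = 1.098 GiB.

1.10 GiB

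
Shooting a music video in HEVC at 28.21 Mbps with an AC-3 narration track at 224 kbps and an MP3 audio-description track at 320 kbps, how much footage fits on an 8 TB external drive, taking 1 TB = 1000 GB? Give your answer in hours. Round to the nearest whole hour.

618 hours

Audio total: 224 + 320 = 544 kbps = 0.544 Mbps.
Total bitrate: 28.21 + 0.544 = 28.754 Mbps.
Capacity: 8 TB = 64,000,000 Mb.
Recording time: 64,000,000 / 28.754 = 2,225,777 s ≈ 618 hours.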